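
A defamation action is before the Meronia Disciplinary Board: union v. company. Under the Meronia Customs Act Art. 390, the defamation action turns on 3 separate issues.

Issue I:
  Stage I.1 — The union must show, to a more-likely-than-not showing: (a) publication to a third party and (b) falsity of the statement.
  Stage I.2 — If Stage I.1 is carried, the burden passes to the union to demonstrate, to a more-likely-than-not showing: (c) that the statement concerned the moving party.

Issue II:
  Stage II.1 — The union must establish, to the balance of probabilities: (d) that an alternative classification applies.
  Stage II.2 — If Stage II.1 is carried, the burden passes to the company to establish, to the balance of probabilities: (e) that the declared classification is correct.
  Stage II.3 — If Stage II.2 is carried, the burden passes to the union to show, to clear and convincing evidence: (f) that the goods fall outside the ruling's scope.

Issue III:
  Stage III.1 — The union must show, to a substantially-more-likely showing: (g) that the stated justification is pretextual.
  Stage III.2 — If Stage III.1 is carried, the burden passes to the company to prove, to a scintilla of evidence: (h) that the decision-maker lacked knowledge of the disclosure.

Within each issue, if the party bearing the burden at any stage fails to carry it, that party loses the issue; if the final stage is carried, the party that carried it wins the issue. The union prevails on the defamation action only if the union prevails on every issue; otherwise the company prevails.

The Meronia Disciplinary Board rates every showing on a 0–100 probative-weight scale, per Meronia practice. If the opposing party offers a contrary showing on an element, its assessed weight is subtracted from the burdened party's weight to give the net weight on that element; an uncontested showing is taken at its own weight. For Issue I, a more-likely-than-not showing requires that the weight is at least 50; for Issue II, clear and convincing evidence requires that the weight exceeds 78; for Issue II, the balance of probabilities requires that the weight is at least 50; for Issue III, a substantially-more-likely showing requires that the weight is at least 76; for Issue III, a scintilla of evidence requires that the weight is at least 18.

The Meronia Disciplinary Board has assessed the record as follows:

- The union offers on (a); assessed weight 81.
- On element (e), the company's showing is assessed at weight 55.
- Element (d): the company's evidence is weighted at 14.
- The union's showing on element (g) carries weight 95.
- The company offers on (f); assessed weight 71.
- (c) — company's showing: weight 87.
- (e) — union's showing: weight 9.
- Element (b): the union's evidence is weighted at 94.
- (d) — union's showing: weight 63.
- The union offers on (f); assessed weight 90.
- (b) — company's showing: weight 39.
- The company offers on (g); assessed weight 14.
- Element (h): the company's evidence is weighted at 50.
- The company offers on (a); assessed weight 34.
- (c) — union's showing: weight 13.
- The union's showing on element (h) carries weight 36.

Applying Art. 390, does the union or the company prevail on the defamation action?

company

— Issue I —
Stage I.1 — burden on union; standard: a more-likely-than-not showing (weight is at least 50).
    (a): 81 − 34 = 47 < 50 [not met]
    (b): 94 − 39 = 55 ≥ 50 [met]
  Not every element is met, so the union fails to carry Stage I.1.
So the company prevails on this issue.
— Issue II —
At Stage II.1 the union must meet the balance of probabilities (weight is at least 50): on (d) the weight is 63 less the opposing 14 gives net 49, which does not reach 50, so (d) does not meet the standard.
  Stage II.1 not carried; the union fails its burden.
The analysis ends at Stage II.1; the company prevails on this issue.
— Issue III —
Stage III.1 — burden on union; standard: a substantially-more-likely showing (weight is at least 76).
    (g): 95 − 14 = 81 ≥ 76 [met]
  Stage III.1 is satisfied; the onus moves to the company.
Stage III.2 — burden on company; standard: a scintilla of evidence (weight is at least 18).
    (h): 50 − 36 = 14 < 18 [not met]
  Stage III.2 not carried; the company fails its burden.
So the union prevails on this issue.
Per-issue: Issue I → company; Issue II → company; Issue III → union. The union must prevail on every issue; overall, the company prevails.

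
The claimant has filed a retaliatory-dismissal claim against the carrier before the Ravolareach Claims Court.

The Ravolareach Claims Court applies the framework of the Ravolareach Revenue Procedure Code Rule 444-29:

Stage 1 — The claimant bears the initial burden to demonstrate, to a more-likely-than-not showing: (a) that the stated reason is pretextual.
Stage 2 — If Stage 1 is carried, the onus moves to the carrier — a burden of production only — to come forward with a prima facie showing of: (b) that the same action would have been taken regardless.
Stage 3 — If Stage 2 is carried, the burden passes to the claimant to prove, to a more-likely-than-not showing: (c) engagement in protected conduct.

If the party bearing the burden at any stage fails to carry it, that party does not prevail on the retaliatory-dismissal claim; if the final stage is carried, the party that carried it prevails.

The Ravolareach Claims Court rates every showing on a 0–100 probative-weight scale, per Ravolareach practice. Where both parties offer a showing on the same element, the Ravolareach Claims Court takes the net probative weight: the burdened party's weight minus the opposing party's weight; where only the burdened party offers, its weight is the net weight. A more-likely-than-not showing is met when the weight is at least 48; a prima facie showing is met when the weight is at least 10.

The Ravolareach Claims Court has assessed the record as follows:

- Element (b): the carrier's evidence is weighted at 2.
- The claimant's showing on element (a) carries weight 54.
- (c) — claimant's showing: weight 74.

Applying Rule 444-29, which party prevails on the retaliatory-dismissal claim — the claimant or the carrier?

At Stage 1 the claimant must meet a more-likely-than-not showing (weight is at least 48): on (a) the weight is 54, which does reach 48, so (a) meets the standard.
  Stage 1 is satisfied; the onus moves to the carrier.
At Stage 2 the carrier must meet a prima facie showing (weight is at least 10): on (b) the weight is 2, < 10, so (b) does not meet the standard.
  Stage 2 not carried; the carrier fails its burden.
So the claimant prevails.

claimant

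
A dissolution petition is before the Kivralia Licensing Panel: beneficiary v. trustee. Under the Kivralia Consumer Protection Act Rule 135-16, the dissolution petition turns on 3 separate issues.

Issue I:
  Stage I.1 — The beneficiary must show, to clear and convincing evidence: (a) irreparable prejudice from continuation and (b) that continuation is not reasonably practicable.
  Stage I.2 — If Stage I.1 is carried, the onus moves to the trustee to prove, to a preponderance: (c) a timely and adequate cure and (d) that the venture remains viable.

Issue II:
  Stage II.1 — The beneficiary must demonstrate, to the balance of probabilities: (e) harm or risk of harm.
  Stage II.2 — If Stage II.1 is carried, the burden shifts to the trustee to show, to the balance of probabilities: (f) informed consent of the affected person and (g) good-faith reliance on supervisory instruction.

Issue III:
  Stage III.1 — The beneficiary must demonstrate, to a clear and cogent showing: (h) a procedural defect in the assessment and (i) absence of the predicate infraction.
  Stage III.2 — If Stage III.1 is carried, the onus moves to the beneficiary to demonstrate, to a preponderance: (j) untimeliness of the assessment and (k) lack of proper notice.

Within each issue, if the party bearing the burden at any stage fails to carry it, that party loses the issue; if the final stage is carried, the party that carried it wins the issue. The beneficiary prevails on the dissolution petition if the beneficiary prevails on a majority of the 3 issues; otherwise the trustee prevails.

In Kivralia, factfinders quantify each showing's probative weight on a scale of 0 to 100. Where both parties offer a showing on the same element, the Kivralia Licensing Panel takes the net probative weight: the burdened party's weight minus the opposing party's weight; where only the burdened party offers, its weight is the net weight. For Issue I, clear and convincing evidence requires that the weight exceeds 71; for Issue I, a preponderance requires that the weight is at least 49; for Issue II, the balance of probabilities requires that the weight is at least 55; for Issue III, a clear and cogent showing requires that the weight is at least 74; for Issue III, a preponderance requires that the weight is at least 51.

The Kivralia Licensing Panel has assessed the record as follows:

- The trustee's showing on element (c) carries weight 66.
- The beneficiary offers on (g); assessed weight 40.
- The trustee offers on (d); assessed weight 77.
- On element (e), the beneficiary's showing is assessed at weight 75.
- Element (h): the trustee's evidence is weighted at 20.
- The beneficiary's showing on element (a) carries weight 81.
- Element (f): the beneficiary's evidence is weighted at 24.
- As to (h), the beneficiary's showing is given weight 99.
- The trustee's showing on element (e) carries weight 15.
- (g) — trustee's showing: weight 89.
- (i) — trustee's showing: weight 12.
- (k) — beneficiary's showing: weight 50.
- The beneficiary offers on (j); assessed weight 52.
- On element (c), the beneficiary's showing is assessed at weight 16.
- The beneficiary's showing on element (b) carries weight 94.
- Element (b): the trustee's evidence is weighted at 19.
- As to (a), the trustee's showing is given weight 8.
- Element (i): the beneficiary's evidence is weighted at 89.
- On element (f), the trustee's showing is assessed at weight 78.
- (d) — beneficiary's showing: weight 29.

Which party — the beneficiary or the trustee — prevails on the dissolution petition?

beneficiary

— Issue I —
At Stage I.1 the beneficiary must meet clear and convincing evidence (weight exceeds 71): on (a) the weight is 81 less the opposing 8 gives net 73, which does exceed 71, so (a) meets the standard; on (b) the weight is 94 less the opposing 19 gives net 75, > 71, so (b) meets the standard.
  Stage I.1 is satisfied; the onus moves to the trustee.
At Stage I.2 the trustee must meet a preponderance (weight is at least 49): on (c) the weight is 66 less the opposing 16 gives net 50, which does reach 49, so (c) meets the standard; on (d) the weight is 77 less the opposing 29 gives net 48, < 49, so (d) does not meet the standard.
  Not every element is met, so the trustee fails to carry Stage I.2.
The beneficiary prevails on this issue.
— Issue II —
At Stage II.1 the beneficiary must meet the balance of probabilities (weight is at least 55): on (e) the weight is 75 less the opposing 15 gives net 60, ≥ 55, so (e) meets the standard.
  Stage II.1 carried; the burden shifts to the trustee.
At Stage II.2 the trustee must meet the balance of probabilities (weight is at least 55): on (f) the weight is 78 less the opposing 24 gives net 54, < 55, so (f) does not meet the standard; on (g) the weight is 89 less the opposing 40 gives net 49, < 55, so (g) does not meet the standard.
  Stage II.2 not carried; the trustee fails its burden.
The analysis ends at Stage II.2; the beneficiary prevails on this issue.
— Issue III —
At Stage III.1 the beneficiary must meet a clear and cogent showing (weight is at least 74): on (h) the weight is 99 less the opposing 20 gives net 79, which does reach 74, so (h) meets the standard; on (i) the weight is 89 less the opposing 12 gives net 77, ≥ 74, so (i) meets the standard.
  All elements met. The beneficiary retains the burden for Stage III.2.
At Stage III.2 the beneficiary must meet a preponderance (weight is at least 51): on (j) the weight is 52, which does reach 51, so (j) meets the standard; on (k) the weight is 50, < 51, so (k) does not meet the standard.
  Not every element is met, so the beneficiary fails to carry Stage III.2.
The analysis ends at Stage III.2; the trustee prevails on this issue.
Per-issue: Issue I → beneficiary; Issue II → beneficiary; Issue III → trustee. The beneficiary must prevail on a majority of issues; overall, the beneficiary prevails.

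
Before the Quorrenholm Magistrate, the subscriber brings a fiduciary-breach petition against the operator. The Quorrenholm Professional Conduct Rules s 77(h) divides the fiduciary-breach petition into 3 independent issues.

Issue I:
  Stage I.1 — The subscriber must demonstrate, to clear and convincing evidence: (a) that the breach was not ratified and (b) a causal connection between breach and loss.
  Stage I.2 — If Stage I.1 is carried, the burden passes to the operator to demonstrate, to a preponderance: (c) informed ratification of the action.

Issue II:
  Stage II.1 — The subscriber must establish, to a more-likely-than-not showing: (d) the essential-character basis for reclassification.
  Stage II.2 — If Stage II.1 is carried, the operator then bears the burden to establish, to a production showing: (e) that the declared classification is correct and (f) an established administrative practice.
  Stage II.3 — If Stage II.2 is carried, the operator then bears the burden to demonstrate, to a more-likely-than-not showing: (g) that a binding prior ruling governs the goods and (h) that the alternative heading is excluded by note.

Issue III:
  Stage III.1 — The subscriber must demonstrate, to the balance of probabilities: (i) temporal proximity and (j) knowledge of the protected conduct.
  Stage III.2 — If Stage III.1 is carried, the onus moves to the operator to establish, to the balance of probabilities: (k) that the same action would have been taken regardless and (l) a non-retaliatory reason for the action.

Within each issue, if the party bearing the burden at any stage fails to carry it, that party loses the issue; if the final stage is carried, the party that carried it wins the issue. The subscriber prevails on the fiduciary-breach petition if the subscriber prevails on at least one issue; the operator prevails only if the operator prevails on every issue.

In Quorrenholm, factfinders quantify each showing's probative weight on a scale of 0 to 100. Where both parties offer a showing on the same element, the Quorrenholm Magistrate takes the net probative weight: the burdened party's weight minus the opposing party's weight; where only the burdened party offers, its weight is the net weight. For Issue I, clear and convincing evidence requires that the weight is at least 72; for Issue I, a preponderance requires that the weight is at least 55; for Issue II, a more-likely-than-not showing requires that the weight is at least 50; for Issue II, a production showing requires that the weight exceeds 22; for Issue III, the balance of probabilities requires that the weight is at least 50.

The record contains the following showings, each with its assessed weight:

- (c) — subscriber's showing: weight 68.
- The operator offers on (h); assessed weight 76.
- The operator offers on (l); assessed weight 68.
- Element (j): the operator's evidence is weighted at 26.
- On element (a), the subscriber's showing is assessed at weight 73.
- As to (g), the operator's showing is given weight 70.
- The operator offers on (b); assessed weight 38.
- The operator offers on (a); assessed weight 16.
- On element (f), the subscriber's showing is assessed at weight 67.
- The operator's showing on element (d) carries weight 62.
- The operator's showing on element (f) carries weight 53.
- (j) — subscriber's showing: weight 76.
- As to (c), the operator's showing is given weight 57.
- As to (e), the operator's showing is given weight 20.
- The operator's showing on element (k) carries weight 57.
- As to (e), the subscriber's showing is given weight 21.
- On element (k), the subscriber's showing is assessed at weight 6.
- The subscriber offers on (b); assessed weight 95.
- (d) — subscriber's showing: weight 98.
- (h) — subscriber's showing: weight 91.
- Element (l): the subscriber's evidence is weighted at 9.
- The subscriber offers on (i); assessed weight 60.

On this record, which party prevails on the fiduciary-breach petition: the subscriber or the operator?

— Issue I —
Stage I.1 — burden on subscriber; standard: clear and convincing evidence (weight is at least 72).
    (a): 73 − 16 = 57 < 72 [not met]
    (b): 95 − 38 = 57 < 72 [not met]
  Not every element is met, so the subscriber fails to carry Stage I.1.
The analysis ends at Stage I.1; the operator prevails on this issue.
— Issue II —
Stage II.1 — burden on subscriber; standard: a more-likely-than-not showing (weight is at least 50).
    (d): 98 − 62 = 36 < 50 [not met]
  The subscriber does not carry Stage II.1.
The analysis ends at Stage II.1; the operator prevails on this issue.
— Issue III —
Stage III.1 (subscriber, the balance of probabilities, weight is at least 50): (i) 60 ≥ 50 — meets; (j) net 76−26=50 ≥ 50 — meets.
  All elements met. The burden passes to the operator.
Stage III.2 (operator, the balance of probabilities, weight is at least 50): (k) net 57−6=51 ≥ 50 — meets; (l) net 68−9=59 ≥ 50 — meets.
  Stage III.2 carried; the final stage is satisfied.
All stages carried — the operator prevails on this issue.
Per-issue: Issue I → operator; Issue II → operator; Issue III → operator. The subscriber must prevail on at least one issue; overall, the operator prevails.

operator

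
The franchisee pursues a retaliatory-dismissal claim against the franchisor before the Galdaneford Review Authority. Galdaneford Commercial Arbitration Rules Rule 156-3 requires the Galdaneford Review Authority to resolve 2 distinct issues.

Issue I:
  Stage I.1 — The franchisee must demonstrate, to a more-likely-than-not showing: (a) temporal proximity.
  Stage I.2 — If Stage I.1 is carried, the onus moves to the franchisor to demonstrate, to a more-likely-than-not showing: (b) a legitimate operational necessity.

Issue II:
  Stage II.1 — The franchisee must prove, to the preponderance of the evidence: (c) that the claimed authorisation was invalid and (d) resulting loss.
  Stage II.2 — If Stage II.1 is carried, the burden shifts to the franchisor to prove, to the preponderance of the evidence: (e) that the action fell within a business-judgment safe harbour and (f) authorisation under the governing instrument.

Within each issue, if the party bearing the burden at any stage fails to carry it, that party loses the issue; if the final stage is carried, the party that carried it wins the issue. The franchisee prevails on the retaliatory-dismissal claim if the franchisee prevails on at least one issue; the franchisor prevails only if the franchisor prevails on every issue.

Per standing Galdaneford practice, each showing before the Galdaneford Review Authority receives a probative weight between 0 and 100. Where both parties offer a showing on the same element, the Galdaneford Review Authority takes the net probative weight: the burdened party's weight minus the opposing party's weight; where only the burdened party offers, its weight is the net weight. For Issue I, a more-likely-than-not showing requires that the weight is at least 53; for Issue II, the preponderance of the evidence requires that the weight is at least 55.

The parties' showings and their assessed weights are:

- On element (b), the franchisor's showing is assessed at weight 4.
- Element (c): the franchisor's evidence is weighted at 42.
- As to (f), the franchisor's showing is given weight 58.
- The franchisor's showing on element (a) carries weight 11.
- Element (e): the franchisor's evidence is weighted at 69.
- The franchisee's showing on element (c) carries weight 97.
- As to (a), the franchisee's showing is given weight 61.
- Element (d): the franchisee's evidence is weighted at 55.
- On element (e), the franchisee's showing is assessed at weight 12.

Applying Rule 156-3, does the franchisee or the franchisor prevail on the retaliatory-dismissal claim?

— Issue I —
Stage I.1 (franchisee, a more-likely-than-not showing, weight is at least 53): (a) net 61−11=50 < 53 — fails.
  Stage I.1 not carried; the franchisee fails its burden.
The analysis ends at Stage I.1; the franchisor prevails on this issue.
— Issue II —
Stage II.1 (franchisee, the preponderance of the evidence, weight is at least 55): (c) net 97−42=55 ≥ 55 — meets; (d) 55 ≥ 55 — meets.
  Stage II.1 is satisfied; the onus moves to the franchisor.
Stage II.2 (franchisor, the preponderance of the evidence, weight is at least 55): (e) net 69−12=57 ≥ 55 — meets; (f) 58 ≥ 55 — meets.
  The franchisor carries the last stage.
All stages carried — the franchisor prevails on this issue.
Per-issue: Issue I → franchisor; Issue II → franchisor. The franchisee must prevail on at least one issue; overall, the franchisor prevails.

franchisor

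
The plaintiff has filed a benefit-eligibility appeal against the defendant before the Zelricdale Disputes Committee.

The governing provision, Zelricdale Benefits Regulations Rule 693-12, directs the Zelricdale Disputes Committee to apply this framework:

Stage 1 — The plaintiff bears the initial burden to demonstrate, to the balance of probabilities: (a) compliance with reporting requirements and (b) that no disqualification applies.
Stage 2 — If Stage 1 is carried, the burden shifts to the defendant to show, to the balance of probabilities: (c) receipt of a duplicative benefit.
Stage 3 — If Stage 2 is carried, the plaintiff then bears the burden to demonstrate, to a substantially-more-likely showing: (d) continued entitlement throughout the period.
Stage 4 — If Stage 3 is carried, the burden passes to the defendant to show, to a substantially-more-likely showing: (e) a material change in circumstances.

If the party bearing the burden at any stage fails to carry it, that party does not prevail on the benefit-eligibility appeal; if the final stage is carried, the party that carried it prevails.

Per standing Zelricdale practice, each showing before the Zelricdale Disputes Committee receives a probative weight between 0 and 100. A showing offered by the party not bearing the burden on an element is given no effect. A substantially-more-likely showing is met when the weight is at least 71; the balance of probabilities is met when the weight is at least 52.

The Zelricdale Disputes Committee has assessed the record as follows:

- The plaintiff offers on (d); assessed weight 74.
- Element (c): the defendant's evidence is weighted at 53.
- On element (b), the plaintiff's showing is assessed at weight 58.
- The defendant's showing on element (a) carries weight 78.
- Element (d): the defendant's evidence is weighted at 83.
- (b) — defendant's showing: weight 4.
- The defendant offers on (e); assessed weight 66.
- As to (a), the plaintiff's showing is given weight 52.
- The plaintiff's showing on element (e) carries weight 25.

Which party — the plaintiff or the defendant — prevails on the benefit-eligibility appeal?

Stage 1 (plaintiff, the balance of probabilities, weight is at least 52): (a) 52 (defendant's 78 disregarded) ≥ 52 — meets; (b) 58 (defendant's 4 disregarded) ≥ 52 — meets.
  Stage 1 carried; the burden shifts to the defendant.
Stage 2 (defendant, the balance of probabilities, weight is at least 52): (c) 53 ≥ 52 — meets.
  The defendant carries Stage 2; the plaintiff now bears the burden.
Stage 3 (plaintiff, a substantially-more-likely showing, weight is at least 71): (d) 74 (defendant's 83 disregarded) ≥ 71 — meets.
  Stage 3 carried; the burden shifts to the defendant.
Stage 4 (defendant, a substantially-more-likely showing, weight is at least 71): (e) 66 (plaintiff's 25 disregarded) < 71 — fails.
  Not every element is met, so the defendant fails to carry Stage 4.
The analysis ends at Stage 4; the plaintiff prevails.

plaintiff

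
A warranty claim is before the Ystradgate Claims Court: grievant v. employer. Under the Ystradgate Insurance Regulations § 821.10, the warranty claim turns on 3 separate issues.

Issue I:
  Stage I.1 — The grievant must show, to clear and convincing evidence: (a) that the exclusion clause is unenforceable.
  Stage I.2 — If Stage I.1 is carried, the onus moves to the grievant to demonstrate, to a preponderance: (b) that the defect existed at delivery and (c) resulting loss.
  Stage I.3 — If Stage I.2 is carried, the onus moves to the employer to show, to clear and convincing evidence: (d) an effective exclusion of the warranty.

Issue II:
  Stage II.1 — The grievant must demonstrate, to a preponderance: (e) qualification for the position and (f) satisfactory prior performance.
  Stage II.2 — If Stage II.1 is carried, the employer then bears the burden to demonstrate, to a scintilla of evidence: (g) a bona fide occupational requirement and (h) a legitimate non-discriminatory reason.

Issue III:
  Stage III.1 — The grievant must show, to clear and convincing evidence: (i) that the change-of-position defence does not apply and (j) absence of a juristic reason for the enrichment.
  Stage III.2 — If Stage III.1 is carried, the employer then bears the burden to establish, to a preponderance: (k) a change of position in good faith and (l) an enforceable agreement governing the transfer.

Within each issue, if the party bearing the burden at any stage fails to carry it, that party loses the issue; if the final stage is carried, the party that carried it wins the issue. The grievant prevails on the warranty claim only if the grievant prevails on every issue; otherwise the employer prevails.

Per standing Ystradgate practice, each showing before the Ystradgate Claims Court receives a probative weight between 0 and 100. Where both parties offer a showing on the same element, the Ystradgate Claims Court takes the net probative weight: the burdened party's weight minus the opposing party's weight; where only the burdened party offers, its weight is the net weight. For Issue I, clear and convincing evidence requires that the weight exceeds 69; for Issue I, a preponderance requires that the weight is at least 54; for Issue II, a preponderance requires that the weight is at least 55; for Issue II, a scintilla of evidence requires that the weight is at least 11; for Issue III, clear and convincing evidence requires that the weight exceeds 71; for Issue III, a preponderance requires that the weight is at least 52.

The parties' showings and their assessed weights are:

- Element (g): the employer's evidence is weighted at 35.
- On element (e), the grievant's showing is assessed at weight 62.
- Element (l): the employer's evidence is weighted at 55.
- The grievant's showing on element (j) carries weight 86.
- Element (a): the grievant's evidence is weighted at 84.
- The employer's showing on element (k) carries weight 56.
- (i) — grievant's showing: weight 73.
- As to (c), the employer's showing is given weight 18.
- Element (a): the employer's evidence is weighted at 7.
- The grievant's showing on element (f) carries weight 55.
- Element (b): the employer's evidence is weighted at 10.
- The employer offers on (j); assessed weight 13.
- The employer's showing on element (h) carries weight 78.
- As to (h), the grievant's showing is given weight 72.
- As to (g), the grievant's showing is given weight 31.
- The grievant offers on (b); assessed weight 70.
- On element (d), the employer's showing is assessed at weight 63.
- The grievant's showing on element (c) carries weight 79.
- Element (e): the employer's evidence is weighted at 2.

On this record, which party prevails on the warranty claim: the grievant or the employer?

— Issue I —
Stage I.1 — burden on grievant; standard: clear and convincing evidence (weight exceeds 69).
    (a): 84 − 7 = 77 > 69 [met]
  All elements met. The grievant retains the burden for Stage I.2.
Stage I.2 — burden on grievant; standard: a preponderance (weight is at least 54).
    (b): 70 − 10 = 60 ≥ 54 [met]
    (c): 79 − 18 = 61 ≥ 54 [met]
  Stage I.2 is satisfied; the onus moves to the employer.
Stage I.3 — burden on employer; standard: clear and convincing evidence (weight exceeds 69).
    (d): 63 ≤ 69 [not met]
  Not every element is met, so the employer fails to carry Stage I.3.
So the grievant prevails on this issue.
— Issue II —
At Stage II.1 the grievant must meet a preponderance (weight is at least 55): on (e) the weight is 62 less the opposing 2 gives net 60, ≥ 55, so (e) meets the standard; on (f) the weight is 55, ≥ 55, so (f) meets the standard.
  All elements met. The burden passes to the employer.
At Stage II.2 the employer must meet a scintilla of evidence (weight is at least 11): on (g) the weight is 35 less the opposing 31 gives net 4, which does not reach 11, so (g) does not meet the standard; on (h) the weight is 78 less the opposing 72 gives net 6, < 11, so (h) does not meet the standard.
  Stage II.2 not carried; the employer fails its burden.
So the grievant prevails on this issue.
— Issue III —
Stage III.1 (grievant, clear and convincing evidence, weight exceeds 71): (i) 73 > 71 — meets; (j) net 86−13=73 > 71 — meets.
  Stage III.1 is satisfied; the onus moves to the employer.
Stage III.2 (employer, a preponderance, weight is at least 52): (k) 56 ≥ 52 — meets; (l) 55 ≥ 52 — meets.
  The employer carries the last stage.
Every stage carried; the employer prevails on this issue.
Per-issue: Issue I → grievant; Issue II → grievant; Issue III → employer. The grievant must prevail on every issue; overall, the employer prevails.

employer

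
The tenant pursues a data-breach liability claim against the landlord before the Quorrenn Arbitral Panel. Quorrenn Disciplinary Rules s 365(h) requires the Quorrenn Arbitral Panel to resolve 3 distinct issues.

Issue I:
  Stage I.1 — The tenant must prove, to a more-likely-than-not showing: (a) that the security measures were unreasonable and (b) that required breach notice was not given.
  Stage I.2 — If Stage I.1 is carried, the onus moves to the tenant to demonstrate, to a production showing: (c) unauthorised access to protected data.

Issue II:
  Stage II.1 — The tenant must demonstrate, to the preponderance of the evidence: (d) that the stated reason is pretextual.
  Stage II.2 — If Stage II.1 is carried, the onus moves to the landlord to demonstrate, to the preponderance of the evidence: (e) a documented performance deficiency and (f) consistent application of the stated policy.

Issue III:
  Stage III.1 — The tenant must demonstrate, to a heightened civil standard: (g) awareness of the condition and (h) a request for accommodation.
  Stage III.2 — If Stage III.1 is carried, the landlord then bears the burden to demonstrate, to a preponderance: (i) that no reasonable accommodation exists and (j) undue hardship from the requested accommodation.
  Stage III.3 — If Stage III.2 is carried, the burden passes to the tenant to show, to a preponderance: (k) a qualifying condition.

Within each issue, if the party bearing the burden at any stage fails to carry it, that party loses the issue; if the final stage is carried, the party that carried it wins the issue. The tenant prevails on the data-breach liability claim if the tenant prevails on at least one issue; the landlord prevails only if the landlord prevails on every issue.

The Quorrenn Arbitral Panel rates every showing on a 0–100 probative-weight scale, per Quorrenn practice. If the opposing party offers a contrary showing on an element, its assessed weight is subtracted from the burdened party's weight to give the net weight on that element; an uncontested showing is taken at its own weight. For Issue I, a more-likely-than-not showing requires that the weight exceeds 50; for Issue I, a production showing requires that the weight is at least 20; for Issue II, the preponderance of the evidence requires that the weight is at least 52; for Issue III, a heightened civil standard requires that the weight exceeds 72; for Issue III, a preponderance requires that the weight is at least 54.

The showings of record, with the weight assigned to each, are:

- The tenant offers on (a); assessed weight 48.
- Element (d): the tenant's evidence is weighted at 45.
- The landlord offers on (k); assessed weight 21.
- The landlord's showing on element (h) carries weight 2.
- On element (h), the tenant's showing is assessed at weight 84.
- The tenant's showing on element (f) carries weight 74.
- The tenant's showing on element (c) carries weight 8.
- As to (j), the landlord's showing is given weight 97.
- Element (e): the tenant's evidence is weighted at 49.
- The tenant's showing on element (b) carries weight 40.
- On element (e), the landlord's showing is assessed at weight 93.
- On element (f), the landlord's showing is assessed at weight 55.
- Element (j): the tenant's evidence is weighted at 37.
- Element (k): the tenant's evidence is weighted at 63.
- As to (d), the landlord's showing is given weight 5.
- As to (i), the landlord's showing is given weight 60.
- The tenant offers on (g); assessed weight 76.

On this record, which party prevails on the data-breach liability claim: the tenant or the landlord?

— Issue I —
Stage I.1 — burden on tenant; standard: a more-likely-than-not showing (weight exceeds 50).
    (a): 48 ≤ 50 [not met]
    (b): 40 ≤ 50 [not met]
  Stage I.1 not carried; the tenant fails its burden.
The landlord prevails on this issue.
— Issue II —
Stage II.1 (tenant, the preponderance of the evidence, weight is at least 52): (d) net 45−5=40 < 52 — fails.
  Stage II.1 not carried; the tenant fails its burden.
The landlord prevails on this issue.
— Issue III —
Stage III.1 — burden on tenant; standard: a heightened civil standard (weight exceeds 72).
    (g): 76 > 72 [met]
    (h): 84 − 2 = 82 > 72 [met]
  The tenant carries Stage III.1; the landlord now bears the burden.
Stage III.2 — burden on landlord; standard: a preponderance (weight is at least 54).
    (i): 60 ≥ 54 [met]
    (j): 97 − 37 = 60 ≥ 54 [met]
  Stage III.2 carried; the burden shifts to the tenant.
Stage III.3 — burden on tenant; standard: a preponderance (weight is at least 54).
    (k): 63 − 21 = 42 < 54 [not met]
  The tenant does not carry Stage III.3.
The landlord prevails on this issue.
Per-issue: Issue I → landlord; Issue II → landlord; Issue III → landlord. The tenant must prevail on at least one issue; overall, the landlord prevails.

landlord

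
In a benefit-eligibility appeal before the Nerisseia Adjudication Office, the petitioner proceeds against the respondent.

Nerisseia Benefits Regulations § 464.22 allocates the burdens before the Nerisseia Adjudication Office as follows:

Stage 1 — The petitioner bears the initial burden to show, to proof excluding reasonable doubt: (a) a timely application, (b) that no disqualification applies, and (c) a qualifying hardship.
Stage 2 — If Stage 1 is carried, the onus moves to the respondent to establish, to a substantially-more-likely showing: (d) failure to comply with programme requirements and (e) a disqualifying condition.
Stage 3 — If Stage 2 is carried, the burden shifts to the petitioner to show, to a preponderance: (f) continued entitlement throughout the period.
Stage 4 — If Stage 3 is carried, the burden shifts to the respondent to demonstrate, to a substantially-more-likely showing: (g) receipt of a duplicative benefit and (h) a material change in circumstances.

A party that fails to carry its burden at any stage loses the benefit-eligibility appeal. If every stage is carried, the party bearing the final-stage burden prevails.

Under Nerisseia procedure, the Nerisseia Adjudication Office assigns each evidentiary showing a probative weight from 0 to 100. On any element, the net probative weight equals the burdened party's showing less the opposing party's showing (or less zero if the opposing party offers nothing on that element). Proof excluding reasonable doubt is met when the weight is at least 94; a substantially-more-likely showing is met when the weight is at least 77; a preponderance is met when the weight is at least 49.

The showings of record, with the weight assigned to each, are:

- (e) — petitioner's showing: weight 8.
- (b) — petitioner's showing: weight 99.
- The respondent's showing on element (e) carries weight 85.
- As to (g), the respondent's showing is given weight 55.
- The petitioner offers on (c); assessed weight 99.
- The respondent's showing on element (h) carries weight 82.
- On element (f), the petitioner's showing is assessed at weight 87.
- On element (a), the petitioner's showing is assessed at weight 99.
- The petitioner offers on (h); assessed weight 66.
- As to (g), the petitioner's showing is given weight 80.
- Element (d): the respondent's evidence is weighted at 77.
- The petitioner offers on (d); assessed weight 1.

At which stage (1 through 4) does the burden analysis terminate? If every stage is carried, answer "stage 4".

stage 2

Stage 1 — burden on petitioner; standard: proof excluding reasonable doubt (weight is at least 94).
    (a): 99 ≥ 94 [met]
    (b): 99 ≥ 94 [met]
    (c): 99 ≥ 94 [met]
  The petitioner carries Stage 1; the respondent now bears the burden.
Stage 2 — burden on respondent; standard: a substantially-more-likely showing (weight is at least 77).
    (d): 77 − 1 = 76 < 77 [not met]
    (e): 85 − 8 = 77 ≥ 77 [met]
  Not every element is met, so the respondent fails to carry Stage 2.
The analysis ends at Stage 2; the petitioner prevails.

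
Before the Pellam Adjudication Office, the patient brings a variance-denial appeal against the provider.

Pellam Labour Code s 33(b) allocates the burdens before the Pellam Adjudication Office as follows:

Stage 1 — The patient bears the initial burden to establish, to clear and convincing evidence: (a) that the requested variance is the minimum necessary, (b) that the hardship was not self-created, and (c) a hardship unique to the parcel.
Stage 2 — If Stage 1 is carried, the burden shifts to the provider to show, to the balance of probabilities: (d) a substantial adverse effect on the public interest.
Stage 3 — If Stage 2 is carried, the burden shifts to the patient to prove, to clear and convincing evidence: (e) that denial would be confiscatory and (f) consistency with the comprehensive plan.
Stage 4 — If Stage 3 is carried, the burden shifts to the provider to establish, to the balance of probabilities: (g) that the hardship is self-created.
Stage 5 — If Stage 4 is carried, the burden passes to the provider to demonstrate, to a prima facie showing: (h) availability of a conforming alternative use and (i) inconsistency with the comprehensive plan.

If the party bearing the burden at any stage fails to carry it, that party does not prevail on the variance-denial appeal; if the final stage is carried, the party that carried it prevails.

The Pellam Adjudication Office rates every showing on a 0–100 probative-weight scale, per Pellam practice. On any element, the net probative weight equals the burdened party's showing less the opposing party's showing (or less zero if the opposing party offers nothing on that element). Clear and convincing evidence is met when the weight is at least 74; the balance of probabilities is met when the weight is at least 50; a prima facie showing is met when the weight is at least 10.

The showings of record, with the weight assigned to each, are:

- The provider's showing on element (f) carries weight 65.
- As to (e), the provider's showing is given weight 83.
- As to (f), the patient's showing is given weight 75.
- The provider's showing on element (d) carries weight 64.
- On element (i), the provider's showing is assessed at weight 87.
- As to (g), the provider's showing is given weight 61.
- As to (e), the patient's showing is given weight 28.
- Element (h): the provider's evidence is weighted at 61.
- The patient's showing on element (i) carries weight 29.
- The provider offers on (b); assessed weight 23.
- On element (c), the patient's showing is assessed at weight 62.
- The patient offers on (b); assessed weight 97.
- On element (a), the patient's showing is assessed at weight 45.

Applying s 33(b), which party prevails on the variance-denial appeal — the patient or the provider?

provider

Stage 1 (patient, clear and convincing evidence, weight is at least 74): (a) 45 < 74 — fails; (b) net 97−23=74 ≥ 74 — meets; (c) 62 < 74 — fails.
  Stage 1 not carried; the patient fails its burden.
So the provider prevails.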